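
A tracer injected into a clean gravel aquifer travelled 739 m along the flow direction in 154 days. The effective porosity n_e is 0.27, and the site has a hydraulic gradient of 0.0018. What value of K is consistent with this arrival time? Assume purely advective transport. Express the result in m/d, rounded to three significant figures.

v = L / t = 739 / 154 = 4.799 m/d
K = v · n / i = 4.799 × 0.27 / 0.0018 = 720 m/d

720 m/d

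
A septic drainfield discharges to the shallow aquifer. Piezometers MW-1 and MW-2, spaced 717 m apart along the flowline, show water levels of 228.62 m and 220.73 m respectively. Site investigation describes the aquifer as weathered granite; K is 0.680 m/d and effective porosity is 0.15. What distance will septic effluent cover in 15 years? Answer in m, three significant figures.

Hydraulic gradient i = (228.62 − 220.73) / 717 = 7.89 / 717 = 0.01100
Specific discharge q = 0.680 × 0.01100 = 0.007483 m/d
v_s = q/n_e = 0.007483/0.15 = 0.04989 m/d
T = 15 yr × 365 = 5475 d
L = v × T = 0.04989 × 5475 = 273.1 m

273 m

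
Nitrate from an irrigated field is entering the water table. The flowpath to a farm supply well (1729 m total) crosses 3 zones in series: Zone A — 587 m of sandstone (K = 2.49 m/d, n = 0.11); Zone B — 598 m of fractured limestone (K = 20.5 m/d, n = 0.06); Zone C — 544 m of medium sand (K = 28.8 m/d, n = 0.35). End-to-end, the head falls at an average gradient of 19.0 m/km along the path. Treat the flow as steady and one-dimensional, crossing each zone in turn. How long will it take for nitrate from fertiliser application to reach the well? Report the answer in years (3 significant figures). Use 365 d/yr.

Continuity: the same q passes through each zone, so ΔH = q·Σ(L_j/K_j) — the zones act as resistances in series.
Σ(L/K) = 587/2.49 + 598/20.5 + 544/28.8 = 235.7 + 29.17 + 18.89 = 283.8 d
K_eq = L_total / Σ(L/K) = 1729 / 283.8 = 6.092 m/d
q = K_eq · i = 6.092 × 0.019 = 0.1158 m/d (same in every zone)
Zone A: v = q/n = 0.1158/0.11 = 1.052 m/d → t_A = 587/1.052 = 557.8 d
Zone B: v = q/n = 0.1158/0.06 = 1.929 m/d → t_B = 598/1.929 = 310.0 d
Zone C: v = q/n = 0.1158/0.35 = 0.3307 m/d → t_C = 544/0.3307 = 1645 d
Total t = 557.8 + 310.0 + 1645 = 2513 d
   = 2513 / 365 = 6.88 yr

6.88 years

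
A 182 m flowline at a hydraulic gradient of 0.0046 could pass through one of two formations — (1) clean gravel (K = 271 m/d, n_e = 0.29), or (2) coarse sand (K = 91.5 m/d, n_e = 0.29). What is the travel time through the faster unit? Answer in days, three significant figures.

Unit 1 (clean gravel): v = 271×0.0046/0.29 = 4.299 m/d, t = 182/4.299 = 42.34 d
Unit 2 (coarse sand): v = 91.5×0.0046/0.29 = 1.451 m/d, t = 182/1.451 = 125.4 d
Faster unit: t = 42.3 d

42.3 days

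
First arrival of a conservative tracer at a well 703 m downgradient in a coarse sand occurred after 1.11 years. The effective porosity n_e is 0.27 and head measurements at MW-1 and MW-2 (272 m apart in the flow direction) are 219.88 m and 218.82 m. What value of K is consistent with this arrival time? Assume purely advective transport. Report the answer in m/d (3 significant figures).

Hydraulic gradient i = (219.88 − 218.82) / 272 = 1.06 / 272 = 0.003897
t = 1.11 years = 405.2 d
v = L / t = 703 / 405.2 = 1.735 m/d
K = v · n / i = 1.735 × 0.27 / 0.003897 = 120 m/d

120 m/d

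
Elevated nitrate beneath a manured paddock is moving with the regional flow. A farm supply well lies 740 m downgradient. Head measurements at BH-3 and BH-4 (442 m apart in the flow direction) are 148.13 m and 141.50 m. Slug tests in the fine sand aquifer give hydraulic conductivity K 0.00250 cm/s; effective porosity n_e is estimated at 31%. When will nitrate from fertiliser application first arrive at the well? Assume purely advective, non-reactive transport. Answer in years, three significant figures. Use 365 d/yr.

19.4 years

Hydraulic gradient i = (148.13 − 141.50) / 442 = 6.63 / 442 = 0.01500
K = 0.00250 cm/s × 864 = 2.160 m/d
q = Ki = 2.160 × 0.01500 = 0.03240 m/d
Seepage velocity v = q / n = 0.03240 / 0.31 = 0.1045 m/d
t = L / v = 740 / 0.1045 = 7080 d
   = 7080 / 365 = 19.4 yr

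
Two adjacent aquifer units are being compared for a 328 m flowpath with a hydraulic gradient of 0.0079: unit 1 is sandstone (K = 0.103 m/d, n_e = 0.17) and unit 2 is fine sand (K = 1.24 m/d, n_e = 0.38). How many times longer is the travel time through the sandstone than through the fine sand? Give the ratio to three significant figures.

5.39

Unit 1 (sandstone): v = 0.103×0.0079/0.17 = 0.004786 m/d, t = 328/0.004786 = 68530 d
Unit 2 (fine sand): v = 1.24×0.0079/0.38 = 0.02578 m/d, t = 328/0.02578 = 12720 d
t(sandstone) / t(fine sand) = 68530/12720 = 5.39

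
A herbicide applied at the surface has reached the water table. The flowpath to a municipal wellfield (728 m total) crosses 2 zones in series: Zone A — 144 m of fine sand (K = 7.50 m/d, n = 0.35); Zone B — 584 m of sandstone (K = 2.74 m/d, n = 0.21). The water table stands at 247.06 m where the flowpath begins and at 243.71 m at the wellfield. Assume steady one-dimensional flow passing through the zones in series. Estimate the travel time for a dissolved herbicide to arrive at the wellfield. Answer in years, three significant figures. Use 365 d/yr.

Total head drop ΔH = 247.06 − 243.71 = 3.35 m
Continuity: the same q passes through each zone, so ΔH = q·Σ(L_j/K_j) — the zones act as resistances in series.
Σ(L/K) = 144/7.50 + 584/2.74 = 19.20 + 213.1 = 232.3 d
q = ΔH / Σ(L/K) = 3.35 / 232.3 = 0.01442 m/d (same in every zone)
Zone A: v = q/n = 0.01442/0.35 = 0.04120 m/d → t_A = 144/0.04120 = 3495 d
Zone B: v = q/n = 0.01442/0.21 = 0.06866 m/d → t_B = 584/0.06866 = 8506 d
Total t = 3495 + 8506 = 12000 d
   = 12000 / 365 = 32.9 yr

32.9 years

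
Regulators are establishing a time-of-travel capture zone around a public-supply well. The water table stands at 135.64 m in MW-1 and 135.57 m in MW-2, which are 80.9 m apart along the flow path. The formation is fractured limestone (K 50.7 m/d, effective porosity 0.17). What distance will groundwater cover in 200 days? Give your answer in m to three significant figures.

51.6 m

Hydraulic gradient i = (135.64 − 135.57) / 80.9 = 0.07 / 80.9 = 8.653e-4
Darcy flux q = K·i = 50.7 × 8.653e-4 = 0.04387 m/d
Seepage velocity v = q / n = 0.04387 / 0.17 = 0.2581 m/d
L = v × T = 0.2581 × 200 = 51.61 m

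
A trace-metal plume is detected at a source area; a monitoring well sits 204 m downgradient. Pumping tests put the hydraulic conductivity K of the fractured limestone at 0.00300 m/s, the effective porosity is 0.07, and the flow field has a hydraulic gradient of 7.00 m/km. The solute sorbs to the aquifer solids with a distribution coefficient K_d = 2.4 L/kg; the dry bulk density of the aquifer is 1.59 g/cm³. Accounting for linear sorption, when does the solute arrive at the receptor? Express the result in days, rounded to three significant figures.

K = 0.00300 m/s × 86400 s/d = 259.2 m/d
q = Ki = 259.2 × 0.0070 = 1.814 m/d
v = Ki/n = 259.2·0.0070/0.07 = 25.92 m/d
Retardation R = 1 + ρ_b·K_d/n = 1 + 1.59×2.4/0.07 = 55.51
Contaminant velocity v_c = v/R = 25.92/55.51 = 0.4669 m/d
t = L/v_c = 204/0.4669 = 436.9 d

437 days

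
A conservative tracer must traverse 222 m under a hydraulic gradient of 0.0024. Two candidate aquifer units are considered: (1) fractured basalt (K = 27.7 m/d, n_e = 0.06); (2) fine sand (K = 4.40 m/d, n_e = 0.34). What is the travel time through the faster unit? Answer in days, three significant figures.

200 days

Unit 1 (fractured basalt): v = 27.7×0.0024/0.06 = 1.108 m/d, t = 222/1.108 = 200.4 d
Unit 2 (fine sand): v = 4.40×0.0024/0.34 = 0.03106 m/d, t = 222/0.03106 = 7148 d
Faster unit: t = 200 d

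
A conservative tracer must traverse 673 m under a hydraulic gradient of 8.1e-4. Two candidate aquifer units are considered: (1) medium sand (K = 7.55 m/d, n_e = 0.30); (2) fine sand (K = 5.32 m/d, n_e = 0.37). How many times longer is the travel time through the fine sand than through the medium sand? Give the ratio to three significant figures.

1.75

Unit 1 (medium sand): v = 7.55×8.1e-4/0.30 = 0.02039 m/d, t = 673/0.02039 = 33010 d
Unit 2 (fine sand): v = 5.32×8.1e-4/0.37 = 0.01165 m/d, t = 673/0.01165 = 57790 d
t(fine sand) / t(medium sand) = 57790/33010 = 1.75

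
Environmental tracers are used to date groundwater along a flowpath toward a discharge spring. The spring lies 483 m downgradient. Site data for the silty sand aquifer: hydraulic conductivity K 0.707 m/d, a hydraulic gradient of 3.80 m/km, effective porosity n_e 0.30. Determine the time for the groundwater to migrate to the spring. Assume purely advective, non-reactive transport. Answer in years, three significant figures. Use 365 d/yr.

q = Ki = 0.707 × 0.0038 = 0.002687 m/d
Seepage velocity v = q / n = 0.002687 / 0.30 = 0.008955 m/d
t = L / v = 483 / 0.008955 = 53930 d
   = 53930 / 365 = 148 yr

148 years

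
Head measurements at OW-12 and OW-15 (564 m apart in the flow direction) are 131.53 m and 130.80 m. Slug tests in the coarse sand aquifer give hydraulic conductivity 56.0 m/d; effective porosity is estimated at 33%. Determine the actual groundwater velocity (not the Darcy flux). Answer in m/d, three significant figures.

0.220 m/d

Hydraulic gradient i = (131.53 − 130.80) / 564 = 0.73 / 564 = 0.001294
Darcy flux q = K·i = 56.0 × 0.001294 = 0.07248 m/d
v = Ki/n = 56.0·0.001294/0.33 = 0.2196 m/d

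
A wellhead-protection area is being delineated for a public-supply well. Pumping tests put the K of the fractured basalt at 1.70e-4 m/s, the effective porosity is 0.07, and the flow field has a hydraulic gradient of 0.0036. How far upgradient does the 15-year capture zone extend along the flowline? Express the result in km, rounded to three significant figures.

K = 1.70e-4 m/s × 86400 s/d = 14.69 m/d
Specific discharge q = 14.69 × 0.0036 = 0.05288 m/d
v = Ki/n = 14.69·0.0036/0.07 = 0.7554 m/d
T = 15 yr × 365 = 5475 d
L = v × T = 0.7554 × 5475 = 4136 m
   = 4.14 km

4.14 km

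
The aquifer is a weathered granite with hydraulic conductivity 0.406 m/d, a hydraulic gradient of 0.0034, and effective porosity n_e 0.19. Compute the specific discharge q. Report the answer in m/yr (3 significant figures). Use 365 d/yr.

0.504 m/yr

q = Ki = 0.406 × 0.0034 = 0.001380 m/d
   = 0.001380 × 365 = 0.504 m/yr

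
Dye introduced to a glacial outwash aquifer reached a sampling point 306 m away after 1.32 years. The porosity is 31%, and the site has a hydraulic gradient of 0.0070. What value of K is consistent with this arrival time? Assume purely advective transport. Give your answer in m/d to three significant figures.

28.1 m/d

t = 1.32 years = 481.8 d
v = L / t = 306 / 481.8 = 0.6351 m/d
K = v · n / i = 0.6351 × 0.31 / 0.0070 = 28.1 m/d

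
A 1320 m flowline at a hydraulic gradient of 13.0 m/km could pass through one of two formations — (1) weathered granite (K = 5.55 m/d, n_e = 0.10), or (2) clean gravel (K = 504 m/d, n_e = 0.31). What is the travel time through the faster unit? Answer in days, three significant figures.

62.5 days

Unit 1 (weathered granite): v = 5.55×0.013/0.10 = 0.7215 m/d, t = 1320/0.7215 = 1830 d
Unit 2 (clean gravel): v = 504×0.013/0.31 = 21.14 m/d, t = 1320/21.14 = 62.45 d
Faster unit: t = 62.5 d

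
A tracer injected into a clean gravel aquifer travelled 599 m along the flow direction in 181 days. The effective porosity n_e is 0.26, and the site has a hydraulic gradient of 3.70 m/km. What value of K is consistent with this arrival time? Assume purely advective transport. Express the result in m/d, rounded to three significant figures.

v = L / t = 599 / 181 = 3.309 m/d
K = v · n / i = 3.309 × 0.26 / 0.0037 = 233 m/d

233 m/d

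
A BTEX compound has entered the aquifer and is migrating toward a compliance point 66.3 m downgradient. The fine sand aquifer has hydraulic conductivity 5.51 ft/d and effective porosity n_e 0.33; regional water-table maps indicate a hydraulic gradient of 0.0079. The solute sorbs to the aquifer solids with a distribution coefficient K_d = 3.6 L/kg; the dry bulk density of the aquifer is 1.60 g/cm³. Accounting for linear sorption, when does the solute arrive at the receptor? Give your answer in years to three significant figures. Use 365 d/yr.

83.4 years

K = 5.51 ft/d × 0.3048 = 1.679 m/d
Darcy flux q = K·i = 1.679 × 0.0079 = 0.01327 m/d
Average linear velocity = 0.01327 / 0.33 = 0.04020 m/d
Retardation R = 1 + ρ_b·K_d/n = 1 + 1.60×3.6/0.33 = 18.45
Contaminant velocity v_c = v/R = 0.04020/18.45 = 0.002179 m/d
t = L/v_c = 66.3/0.002179 = 30430 d
   = 30430/365 = 83.4 yr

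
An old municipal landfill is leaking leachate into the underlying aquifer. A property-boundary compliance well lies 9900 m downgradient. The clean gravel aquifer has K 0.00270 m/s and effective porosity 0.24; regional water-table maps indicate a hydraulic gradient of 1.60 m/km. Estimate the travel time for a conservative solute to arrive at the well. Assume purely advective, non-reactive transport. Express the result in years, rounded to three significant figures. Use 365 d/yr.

K = 0.00270 m/s × 86400 s/d = 233.3 m/d
Darcy flux q = K·i = 233.3 × 0.0016 = 0.3732 m/d
Seepage velocity v = q / n = 0.3732 / 0.24 = 1.555 m/d
t = L / v = 9900 / 1.555 = 6366 d
   = 6366 / 365 = 17.4 yr

17.4 years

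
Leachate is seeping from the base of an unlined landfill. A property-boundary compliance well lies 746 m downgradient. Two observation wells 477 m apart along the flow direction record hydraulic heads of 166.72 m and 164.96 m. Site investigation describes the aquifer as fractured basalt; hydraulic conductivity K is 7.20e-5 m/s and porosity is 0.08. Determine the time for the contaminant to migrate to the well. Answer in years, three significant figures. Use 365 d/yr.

7.12 years

Hydraulic gradient i = (166.72 − 164.96) / 477 = 1.76 / 477 = 0.003690
K = 7.20e-5 m/s × 86400 s/d = 6.221 m/d
Specific discharge q = 6.221 × 0.003690 = 0.02295 m/d
v = Ki/n = 6.221·0.003690/0.08 = 0.2869 m/d
t = L / v = 746 / 0.2869 = 2600 d
   = 2600 / 365 = 7.12 yr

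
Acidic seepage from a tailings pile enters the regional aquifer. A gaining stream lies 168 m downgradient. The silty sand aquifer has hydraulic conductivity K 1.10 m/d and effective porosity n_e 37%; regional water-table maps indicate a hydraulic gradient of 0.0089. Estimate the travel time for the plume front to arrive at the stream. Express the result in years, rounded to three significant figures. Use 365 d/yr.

17.4 years

Specific discharge q = 1.10 × 0.0089 = 0.009790 m/d
v = Ki/n = 1.10·0.0089/0.37 = 0.02646 m/d
t = L / v = 168 / 0.02646 = 6349 d
   = 6349 / 365 = 17.4 yr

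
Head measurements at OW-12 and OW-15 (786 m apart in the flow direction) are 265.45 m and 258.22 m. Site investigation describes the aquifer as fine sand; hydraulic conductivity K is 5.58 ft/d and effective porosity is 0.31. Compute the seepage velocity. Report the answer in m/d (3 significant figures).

Hydraulic gradient i = (265.45 − 258.22) / 786 = 7.23 / 786 = 0.009198
K = 5.58 ft/d × 0.3048 = 1.701 m/d
Specific discharge q = 1.701 × 0.009198 = 0.01564 m/d
v_s = q/n_e = 0.01564/0.31 = 0.05047 m/d

0.0505 m/d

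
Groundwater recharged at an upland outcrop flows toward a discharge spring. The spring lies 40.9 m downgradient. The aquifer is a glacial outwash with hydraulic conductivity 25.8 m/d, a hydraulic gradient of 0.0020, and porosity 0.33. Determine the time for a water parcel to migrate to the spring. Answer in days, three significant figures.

q = Ki = 25.8 × 0.0020 = 0.05160 m/d
v = Ki/n = 25.8·0.0020/0.33 = 0.1564 m/d
t = L / v = 40.9 / 0.1564 = 261.6 d

262 days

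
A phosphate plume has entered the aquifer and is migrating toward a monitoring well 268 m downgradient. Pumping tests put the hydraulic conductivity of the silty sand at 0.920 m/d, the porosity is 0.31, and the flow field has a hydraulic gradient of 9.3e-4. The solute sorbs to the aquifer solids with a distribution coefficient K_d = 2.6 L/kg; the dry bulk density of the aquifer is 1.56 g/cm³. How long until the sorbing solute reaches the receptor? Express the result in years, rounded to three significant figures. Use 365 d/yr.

Specific discharge q = 0.920 × 9.3e-4 = 8.556e-4 m/d
v = Ki/n = 0.920·9.3e-4/0.31 = 0.002760 m/d
Retardation R = 1 + ρ_b·K_d/n = 1 + 1.56×2.6/0.31 = 14.08
Contaminant velocity v_c = v/R = 0.002760/14.08 = 1.960e-4 m/d
t = L/v_c = 268/1.960e-4 = 1.368e6 d
   = 1.368e6/365 = 3750 yr

3750 years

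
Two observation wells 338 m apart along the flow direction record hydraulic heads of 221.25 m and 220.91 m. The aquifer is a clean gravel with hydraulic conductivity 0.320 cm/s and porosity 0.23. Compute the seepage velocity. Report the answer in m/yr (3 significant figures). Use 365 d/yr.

Hydraulic gradient i = (221.25 − 220.91) / 338 = 0.34 / 338 = 0.001006
K = 0.320 cm/s × 864 = 276.5 m/d
Specific discharge q = 276.5 × 0.001006 = 0.2781 m/d
v_s = q/n_e = 0.2781/0.23 = 1.209 m/d
   = 1.209 × 365 = 441 m/yr

441 m/yr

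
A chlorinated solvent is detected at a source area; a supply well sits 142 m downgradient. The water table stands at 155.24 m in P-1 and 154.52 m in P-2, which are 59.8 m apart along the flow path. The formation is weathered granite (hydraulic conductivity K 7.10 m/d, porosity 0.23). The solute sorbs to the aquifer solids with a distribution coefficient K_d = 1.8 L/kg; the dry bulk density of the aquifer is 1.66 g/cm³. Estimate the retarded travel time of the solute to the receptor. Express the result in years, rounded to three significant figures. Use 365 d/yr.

Hydraulic gradient i = (155.24 − 154.52) / 59.8 = 0.72 / 59.8 = 0.01204
Darcy flux q = K·i = 7.10 × 0.01204 = 0.08548 m/d
v_s = q/n_e = 0.08548/0.23 = 0.3717 m/d
Retardation R = 1 + ρ_b·K_d/n = 1 + 1.66×1.8/0.23 = 13.99
Contaminant velocity v_c = v/R = 0.3717/13.99 = 0.02656 m/d
t = L/v_c = 142/0.02656 = 5345 d
   = 5345/365 = 14.6 yr

14.6 years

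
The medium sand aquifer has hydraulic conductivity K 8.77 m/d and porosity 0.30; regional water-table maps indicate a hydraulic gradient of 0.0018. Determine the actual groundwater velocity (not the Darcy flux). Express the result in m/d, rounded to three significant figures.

Specific discharge q = 8.77 × 0.0018 = 0.01579 m/d
Average linear velocity = 0.01579 / 0.30 = 0.05262 m/d

0.0526 m/d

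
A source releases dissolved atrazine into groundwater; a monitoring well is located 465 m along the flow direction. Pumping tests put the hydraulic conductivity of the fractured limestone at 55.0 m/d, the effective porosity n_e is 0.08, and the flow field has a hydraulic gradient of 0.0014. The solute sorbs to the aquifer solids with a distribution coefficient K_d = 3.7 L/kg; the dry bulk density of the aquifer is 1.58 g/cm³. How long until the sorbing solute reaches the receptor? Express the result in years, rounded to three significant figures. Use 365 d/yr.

Darcy flux q = K·i = 55.0 × 0.0014 = 0.07700 m/d
v = Ki/n = 55.0·0.0014/0.08 = 0.9625 m/d
Retardation R = 1 + ρ_b·K_d/n = 1 + 1.58×3.7/0.08 = 74.08
Contaminant velocity v_c = v/R = 0.9625/74.08 = 0.01299 m/d
t = L/v_c = 465/0.01299 = 35790 d
   = 35790/365 = 98.0 yr

98.0 years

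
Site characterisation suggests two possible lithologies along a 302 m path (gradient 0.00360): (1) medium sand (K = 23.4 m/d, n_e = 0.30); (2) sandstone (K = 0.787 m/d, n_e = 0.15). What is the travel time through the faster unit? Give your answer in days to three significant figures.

Unit 1 (medium sand): v = 23.4×0.0036/0.30 = 0.2808 m/d, t = 302/0.2808 = 1075 d
Unit 2 (sandstone): v = 0.787×0.0036/0.15 = 0.01889 m/d, t = 302/0.01889 = 15990 d
Faster unit: t = 1080 d

1080 days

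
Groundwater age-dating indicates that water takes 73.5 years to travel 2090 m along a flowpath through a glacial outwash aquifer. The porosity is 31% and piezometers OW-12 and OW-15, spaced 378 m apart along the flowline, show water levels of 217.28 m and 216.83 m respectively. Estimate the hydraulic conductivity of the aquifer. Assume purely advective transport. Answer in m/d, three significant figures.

20.3 m/d

Hydraulic gradient i = (217.28 − 216.83) / 378 = 0.45 / 378 = 0.001190
t = 73.5 years = 26830 d
v = L / t = 2090 / 26830 = 0.07791 m/d
K = v · n / i = 0.07791 × 0.31 / 0.001190 = 20.3 m/d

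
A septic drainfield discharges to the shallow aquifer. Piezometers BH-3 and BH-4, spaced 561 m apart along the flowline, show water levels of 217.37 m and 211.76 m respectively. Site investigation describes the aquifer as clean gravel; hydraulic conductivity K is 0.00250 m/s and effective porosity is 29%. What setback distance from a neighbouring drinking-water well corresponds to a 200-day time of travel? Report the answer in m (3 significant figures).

1490 m

Hydraulic gradient i = (217.37 − 211.76) / 561 = 5.61 / 561 = 0.01000
K = 0.00250 m/s × 86400 s/d = 216.0 m/d
q = Ki = 216.0 × 0.01000 = 2.160 m/d
Average linear velocity = 2.160 / 0.29 = 7.448 m/d
L = v × T = 7.448 × 200 = 1490 m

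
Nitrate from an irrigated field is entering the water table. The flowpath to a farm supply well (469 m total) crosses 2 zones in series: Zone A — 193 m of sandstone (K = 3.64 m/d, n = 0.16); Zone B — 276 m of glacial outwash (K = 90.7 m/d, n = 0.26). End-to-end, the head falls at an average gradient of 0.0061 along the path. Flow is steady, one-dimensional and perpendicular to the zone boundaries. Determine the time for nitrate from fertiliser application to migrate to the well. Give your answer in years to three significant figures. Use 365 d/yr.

For zones in series the flux q is common to all zones; the equivalent conductivity is the harmonic (thickness-weighted) mean, K_eq = L_total / Σ(L_j/K_j).
Σ(L/K) = 193/3.64 + 276/90.7 = 53.02 + 3.043 = 56.06 d
K_eq = L_total / Σ(L/K) = 469 / 56.06 = 8.365 m/d
q = K_eq · i = 8.365 × 0.0061 = 0.05103 m/d (same in every zone)
Zone A: v = q/n = 0.05103/0.16 = 0.3189 m/d → t_A = 193/0.3189 = 605.2 d
Zone B: v = q/n = 0.05103/0.26 = 0.1963 m/d → t_B = 276/0.1963 = 1406 d
Total t = 605.2 + 1406 = 2011 d
   = 2011 / 365 = 5.51 yr

5.51 years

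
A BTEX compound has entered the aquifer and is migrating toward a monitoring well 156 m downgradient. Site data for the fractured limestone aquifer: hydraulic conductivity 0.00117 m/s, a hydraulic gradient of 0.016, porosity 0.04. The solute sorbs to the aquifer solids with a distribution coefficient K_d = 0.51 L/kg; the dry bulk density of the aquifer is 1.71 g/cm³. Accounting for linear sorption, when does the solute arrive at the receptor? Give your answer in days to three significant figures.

88.0 days

K = 0.00117 m/s × 86400 s/d = 101.1 m/d
Specific discharge q = 101.1 × 0.016 = 1.617 m/d
v = Ki/n = 101.1·0.016/0.04 = 40.44 m/d
Retardation R = 1 + ρ_b·K_d/n = 1 + 1.71×0.51/0.04 = 22.80
Contaminant velocity v_c = v/R = 40.44/22.80 = 1.773 m/d
t = L/v_c = 156/1.773 = 87.97 d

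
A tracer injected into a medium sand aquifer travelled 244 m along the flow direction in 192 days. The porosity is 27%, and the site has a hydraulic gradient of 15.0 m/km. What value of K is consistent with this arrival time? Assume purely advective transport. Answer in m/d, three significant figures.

22.9 m/d

v = L / t = 244 / 192 = 1.271 m/d
K = v · n / i = 1.271 × 0.27 / 0.015 = 22.9 m/d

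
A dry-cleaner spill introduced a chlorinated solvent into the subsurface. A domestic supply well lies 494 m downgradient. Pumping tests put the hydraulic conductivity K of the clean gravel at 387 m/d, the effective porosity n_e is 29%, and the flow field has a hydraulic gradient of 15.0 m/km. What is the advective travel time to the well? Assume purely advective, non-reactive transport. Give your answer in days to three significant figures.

Darcy flux q = K·i = 387 × 0.015 = 5.805 m/d
Seepage velocity v = q / n = 5.805 / 0.29 = 20.02 m/d
t = L / v = 494 / 20.02 = 24.68 d

24.7 days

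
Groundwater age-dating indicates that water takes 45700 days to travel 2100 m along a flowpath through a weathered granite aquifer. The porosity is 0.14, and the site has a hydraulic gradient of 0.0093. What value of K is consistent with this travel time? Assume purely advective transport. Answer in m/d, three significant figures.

0.692 m/d

v = L / t = 2100 / 45700 = 0.04595 m/d
K = v · n / i = 0.04595 × 0.14 / 0.0093 = 0.692 m/d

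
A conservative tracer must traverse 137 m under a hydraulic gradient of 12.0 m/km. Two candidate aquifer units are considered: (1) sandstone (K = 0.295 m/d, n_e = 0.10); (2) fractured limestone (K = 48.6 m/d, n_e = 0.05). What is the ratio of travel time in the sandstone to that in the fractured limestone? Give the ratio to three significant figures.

329

Unit 1 (sandstone): v = 0.295×0.012/0.10 = 0.03540 m/d, t = 137/0.03540 = 3870 d
Unit 2 (fractured limestone): v = 48.6×0.012/0.05 = 11.66 m/d, t = 137/11.66 = 11.75 d
t(sandstone) / t(fractured limestone) = 3870/11.75 = 329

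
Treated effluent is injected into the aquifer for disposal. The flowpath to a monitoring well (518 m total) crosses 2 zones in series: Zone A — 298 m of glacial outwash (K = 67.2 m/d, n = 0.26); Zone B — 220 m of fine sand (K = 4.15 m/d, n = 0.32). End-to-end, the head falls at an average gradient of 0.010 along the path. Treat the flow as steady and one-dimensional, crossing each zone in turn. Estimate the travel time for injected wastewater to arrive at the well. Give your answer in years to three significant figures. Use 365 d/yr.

4.49 years

Continuity: the same q passes through each zone, so ΔH = q·Σ(L_j/K_j) — the zones act as resistances in series.
Σ(L/K) = 298/67.2 + 220/4.15 = 4.435 + 53.01 = 57.45 d
K_eq = L_total / Σ(L/K) = 518 / 57.45 = 9.017 m/d
q = K_eq · i = 9.017 × 0.010 = 0.09017 m/d (same in every zone)
Zone A: v = q/n = 0.09017/0.26 = 0.3468 m/d → t_A = 298/0.3468 = 859.3 d
Zone B: v = q/n = 0.09017/0.32 = 0.2818 m/d → t_B = 220/0.2818 = 780.7 d
Total t = 859.3 + 780.7 = 1640 d
   = 1640 / 365 = 4.49 yr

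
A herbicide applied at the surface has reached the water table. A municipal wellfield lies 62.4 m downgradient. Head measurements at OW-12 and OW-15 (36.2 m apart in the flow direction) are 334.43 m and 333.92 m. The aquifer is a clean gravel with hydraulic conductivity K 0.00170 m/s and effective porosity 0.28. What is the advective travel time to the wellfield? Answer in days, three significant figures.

Hydraulic gradient i = (334.43 − 333.92) / 36.2 = 0.51 / 36.2 = 0.01409
K = 0.00170 m/s × 86400 s/d = 146.9 m/d
Specific discharge q = 146.9 × 0.01409 = 2.069 m/d
v = Ki/n = 146.9·0.01409/0.28 = 7.390 m/d
t = L / v = 62.4 / 7.390 = 8.443 d

8.44 days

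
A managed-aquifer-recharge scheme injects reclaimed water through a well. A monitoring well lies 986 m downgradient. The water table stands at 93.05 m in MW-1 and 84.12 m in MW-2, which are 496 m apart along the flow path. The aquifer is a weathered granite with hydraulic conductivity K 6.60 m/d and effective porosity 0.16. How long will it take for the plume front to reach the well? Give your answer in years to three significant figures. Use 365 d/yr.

Hydraulic gradient i = (93.05 − 84.12) / 496 = 8.93 / 496 = 0.01800
Darcy flux q = K·i = 6.60 × 0.01800 = 0.1188 m/d
v_s = q/n_e = 0.1188/0.16 = 0.7427 m/d
t = L / v = 986 / 0.7427 = 1328 d
   = 1328 / 365 = 3.64 yr

3.64 years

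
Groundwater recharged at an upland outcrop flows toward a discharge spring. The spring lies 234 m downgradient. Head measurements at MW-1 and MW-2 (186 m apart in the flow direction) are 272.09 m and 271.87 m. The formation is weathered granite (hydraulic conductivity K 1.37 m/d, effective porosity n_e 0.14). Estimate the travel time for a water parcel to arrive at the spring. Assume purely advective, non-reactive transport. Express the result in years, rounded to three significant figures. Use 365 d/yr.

Hydraulic gradient i = (272.09 − 271.87) / 186 = 0.22 / 186 = 0.001183
Specific discharge q = 1.37 × 0.001183 = 0.001620 m/d
Average linear velocity = 0.001620 / 0.14 = 0.01157 m/d
t = L / v = 234 / 0.01157 = 20220 d
   = 20220 / 365 = 55.4 yr

55.4 years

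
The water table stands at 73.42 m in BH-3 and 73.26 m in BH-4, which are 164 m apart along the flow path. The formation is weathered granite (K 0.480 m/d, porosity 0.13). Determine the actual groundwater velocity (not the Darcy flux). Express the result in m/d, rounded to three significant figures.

0.00360 m/d

Hydraulic gradient i = (73.42 − 73.26) / 164 = 0.16 / 164 = 9.756e-4
q = Ki = 0.480 × 9.756e-4 = 4.683e-4 m/d
v = Ki/n = 0.480·9.756e-4/0.13 = 0.003602 m/d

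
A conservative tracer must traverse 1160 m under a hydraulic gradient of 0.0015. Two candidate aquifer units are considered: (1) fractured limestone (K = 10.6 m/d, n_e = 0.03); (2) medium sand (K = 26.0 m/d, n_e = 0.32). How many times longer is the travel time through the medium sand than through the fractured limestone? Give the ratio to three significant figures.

Unit 1 (fractured limestone): v = 10.6×0.0015/0.03 = 0.5300 m/d, t = 1160/0.5300 = 2189 d
Unit 2 (medium sand): v = 26.0×0.0015/0.32 = 0.1219 m/d, t = 1160/0.1219 = 9518 d
t(medium sand) / t(fractured limestone) = 9518/2189 = 4.35

4.35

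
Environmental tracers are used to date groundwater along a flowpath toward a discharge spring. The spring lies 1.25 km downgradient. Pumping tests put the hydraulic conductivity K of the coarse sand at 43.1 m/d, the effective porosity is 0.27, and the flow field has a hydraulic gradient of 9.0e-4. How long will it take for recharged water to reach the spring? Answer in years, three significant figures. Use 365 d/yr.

23.8 years

Specific discharge q = 43.1 × 9.0e-4 = 0.03879 m/d
Average linear velocity = 0.03879 / 0.27 = 0.1437 m/d
L = 1.25 km = 1250 m
t = L / v = 1250 / 0.1437 = 8701 d
   = 8701 / 365 = 23.8 yr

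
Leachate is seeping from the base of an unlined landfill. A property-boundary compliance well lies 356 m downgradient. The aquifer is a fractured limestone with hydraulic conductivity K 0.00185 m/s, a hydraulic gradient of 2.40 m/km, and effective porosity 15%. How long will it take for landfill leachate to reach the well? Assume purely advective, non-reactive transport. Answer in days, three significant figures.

139 days

K = 0.00185 m/s × 86400 s/d = 159.8 m/d
q = Ki = 159.8 × 0.0024 = 0.3836 m/d
Seepage velocity v = q / n = 0.3836 / 0.15 = 2.557 m/d
t = L / v = 356 / 2.557 = 139.2 d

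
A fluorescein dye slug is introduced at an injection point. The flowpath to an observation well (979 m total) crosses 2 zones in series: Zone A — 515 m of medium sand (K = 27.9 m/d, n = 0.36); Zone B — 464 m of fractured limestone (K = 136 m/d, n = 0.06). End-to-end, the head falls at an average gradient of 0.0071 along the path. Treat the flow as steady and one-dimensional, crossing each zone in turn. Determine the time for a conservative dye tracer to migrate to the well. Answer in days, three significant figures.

671 days

Continuity: the same q passes through each zone, so ΔH = q·Σ(L_j/K_j) — the zones act as resistances in series.
Σ(L/K) = 515/27.9 + 464/136 = 18.46 + 3.412 = 21.87 d
K_eq = L_total / Σ(L/K) = 979 / 21.87 = 44.76 m/d
q = K_eq · i = 44.76 × 0.0071 = 0.3178 m/d (same in every zone)
Zone A: v = q/n = 0.3178/0.36 = 0.8828 m/d → t_A = 515/0.8828 = 583.3 d
Zone B: v = q/n = 0.3178/0.06 = 5.297 m/d → t_B = 464/5.297 = 87.60 d
Total t = 583.3 + 87.60 = 670.9 d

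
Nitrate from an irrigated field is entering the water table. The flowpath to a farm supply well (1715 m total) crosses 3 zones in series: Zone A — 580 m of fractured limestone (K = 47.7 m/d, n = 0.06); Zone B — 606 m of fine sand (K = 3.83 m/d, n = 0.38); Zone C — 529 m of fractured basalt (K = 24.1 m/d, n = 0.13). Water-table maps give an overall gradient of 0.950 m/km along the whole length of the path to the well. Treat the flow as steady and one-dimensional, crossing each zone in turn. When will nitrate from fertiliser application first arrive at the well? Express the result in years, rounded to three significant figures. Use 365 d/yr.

108 years

For zones in series the flux q is common to all zones; the equivalent conductivity is the harmonic (thickness-weighted) mean, K_eq = L_total / Σ(L_j/K_j).
Σ(L/K) = 580/47.7 + 606/3.83 + 529/24.1 = 12.16 + 158.2 + 21.95 = 192.3 d
K_eq = L_total / Σ(L/K) = 1715 / 192.3 = 8.917 m/d
q = K_eq · i = 8.917 × 9.5e-4 = 0.008471 m/d (same in every zone)
Zone A: v = q/n = 0.008471/0.06 = 0.1412 m/d → t_A = 580/0.1412 = 4108 d
Zone B: v = q/n = 0.008471/0.38 = 0.02229 m/d → t_B = 606/0.02229 = 27180 d
Zone C: v = q/n = 0.008471/0.13 = 0.06516 m/d → t_C = 529/0.06516 = 8118 d
Total t = 4108 + 27180 + 8118 = 39410 d
   = 39410 / 365 = 108 yr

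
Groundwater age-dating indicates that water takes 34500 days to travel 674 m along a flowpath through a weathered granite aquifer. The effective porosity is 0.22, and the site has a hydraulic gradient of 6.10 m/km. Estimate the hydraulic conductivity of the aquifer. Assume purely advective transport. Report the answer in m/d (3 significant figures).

v = L / t = 674 / 34500 = 0.01954 m/d
K = v · n / i = 0.01954 × 0.22 / 0.0061 = 0.705 m/d

0.705 m/d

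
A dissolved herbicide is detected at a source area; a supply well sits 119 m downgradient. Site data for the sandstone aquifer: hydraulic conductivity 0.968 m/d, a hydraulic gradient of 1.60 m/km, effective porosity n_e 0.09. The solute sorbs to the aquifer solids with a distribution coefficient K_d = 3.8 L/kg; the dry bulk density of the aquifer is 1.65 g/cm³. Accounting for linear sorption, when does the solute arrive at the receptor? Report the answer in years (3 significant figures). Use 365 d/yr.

1340 years

Darcy flux q = K·i = 0.968 × 0.0016 = 0.001549 m/d
Average linear velocity = 0.001549 / 0.09 = 0.01721 m/d
Retardation R = 1 + ρ_b·K_d/n = 1 + 1.65×3.8/0.09 = 70.67
Contaminant velocity v_c = v/R = 0.01721/70.67 = 2.435e-4 m/d
t = L/v_c = 119/2.435e-4 = 488700 d
   = 488700/365 = 1340 yr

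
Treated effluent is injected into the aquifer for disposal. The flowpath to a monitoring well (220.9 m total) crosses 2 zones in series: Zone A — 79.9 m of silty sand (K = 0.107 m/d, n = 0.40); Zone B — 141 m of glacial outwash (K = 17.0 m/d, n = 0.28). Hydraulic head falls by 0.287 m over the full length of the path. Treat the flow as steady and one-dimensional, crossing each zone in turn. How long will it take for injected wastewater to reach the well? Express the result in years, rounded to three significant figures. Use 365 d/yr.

515 years

Continuity: the same q passes through each zone, so ΔH = q·Σ(L_j/K_j) — the zones act as resistances in series.
Σ(L/K) = 79.9/0.107 + 141/17.0 = 746.7 + 8.294 = 755.0 d
q = ΔH / Σ(L/K) = 0.287 / 755.0 = 3.801e-4 m/d (same in every zone)
Zone A: v = q/n = 3.801e-4/0.40 = 9.503e-4 m/d → t_A = 79.9/9.503e-4 = 84080 d
Zone B: v = q/n = 3.801e-4/0.28 = 0.001358 m/d → t_B = 141/0.001358 = 103900 d
Total t = 84080 + 103900 = 187900 d
   = 187900 / 365 = 515 yr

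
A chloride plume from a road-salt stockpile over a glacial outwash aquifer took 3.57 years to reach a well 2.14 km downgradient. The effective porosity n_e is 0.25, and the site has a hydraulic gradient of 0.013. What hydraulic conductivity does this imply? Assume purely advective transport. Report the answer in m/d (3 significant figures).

31.6 m/d

t = 3.57 years = 1303 d
L = 2.14 km = 2140 m
v = L / t = 2140 / 1303 = 1.642 m/d
K = v · n / i = 1.642 × 0.25 / 0.013 = 31.6 m/d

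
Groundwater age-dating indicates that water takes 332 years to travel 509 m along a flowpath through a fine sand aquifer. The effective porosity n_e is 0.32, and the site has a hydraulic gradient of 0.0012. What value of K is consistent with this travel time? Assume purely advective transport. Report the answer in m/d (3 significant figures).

1.12 m/d

t = 332 years = 121200 d
v = L / t = 509 / 121200 = 0.004200 m/d
K = v · n / i = 0.004200 × 0.32 / 0.0012 = 1.12 m/d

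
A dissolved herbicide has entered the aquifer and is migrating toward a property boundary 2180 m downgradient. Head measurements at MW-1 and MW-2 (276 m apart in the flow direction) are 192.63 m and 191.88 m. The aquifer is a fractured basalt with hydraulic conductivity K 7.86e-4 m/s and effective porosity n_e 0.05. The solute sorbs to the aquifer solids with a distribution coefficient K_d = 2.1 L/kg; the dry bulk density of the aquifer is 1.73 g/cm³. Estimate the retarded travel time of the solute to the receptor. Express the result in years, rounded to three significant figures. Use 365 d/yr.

119 years

Hydraulic gradient i = (192.63 − 191.88) / 276 = 0.75 / 276 = 0.002717
K = 7.86e-4 m/s × 86400 s/d = 67.91 m/d
q = Ki = 67.91 × 0.002717 = 0.1845 m/d
v = Ki/n = 67.91·0.002717/0.05 = 3.691 m/d
Retardation R = 1 + ρ_b·K_d/n = 1 + 1.73×2.1/0.05 = 73.66
Contaminant velocity v_c = v/R = 3.691/73.66 = 0.05011 m/d
t = L/v_c = 2180/0.05011 = 43510 d
   = 43510/365 = 119 yr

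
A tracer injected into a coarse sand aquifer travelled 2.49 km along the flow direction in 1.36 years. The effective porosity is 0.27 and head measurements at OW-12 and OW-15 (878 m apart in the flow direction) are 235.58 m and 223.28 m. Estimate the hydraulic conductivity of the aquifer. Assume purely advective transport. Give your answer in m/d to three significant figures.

Hydraulic gradient i = (235.58 − 223.28) / 878 = 12.30 / 878 = 0.01401
t = 1.36 years = 496.4 d
L = 2.49 km = 2490 m
v = L / t = 2490 / 496.4 = 5.016 m/d
K = v · n / i = 5.016 × 0.27 / 0.01401 = 96.7 m/d

96.7 m/d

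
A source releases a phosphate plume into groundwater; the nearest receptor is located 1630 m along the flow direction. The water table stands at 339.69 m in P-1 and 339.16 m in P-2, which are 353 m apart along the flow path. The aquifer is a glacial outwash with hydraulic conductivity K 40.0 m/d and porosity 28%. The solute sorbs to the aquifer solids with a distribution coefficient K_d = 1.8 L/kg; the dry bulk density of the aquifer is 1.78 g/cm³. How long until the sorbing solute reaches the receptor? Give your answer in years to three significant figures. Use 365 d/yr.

Hydraulic gradient i = (339.69 − 339.16) / 353 = 0.53 / 353 = 0.001501
Darcy flux q = K·i = 40.0 × 0.001501 = 0.06006 m/d
v = Ki/n = 40.0·0.001501/0.28 = 0.2145 m/d
Retardation R = 1 + ρ_b·K_d/n = 1 + 1.78×1.8/0.28 = 12.44
Contaminant velocity v_c = v/R = 0.2145/12.44 = 0.01724 m/d
t = L/v_c = 1630/0.01724 = 94560 d
   = 94560/365 = 259 yr

259 years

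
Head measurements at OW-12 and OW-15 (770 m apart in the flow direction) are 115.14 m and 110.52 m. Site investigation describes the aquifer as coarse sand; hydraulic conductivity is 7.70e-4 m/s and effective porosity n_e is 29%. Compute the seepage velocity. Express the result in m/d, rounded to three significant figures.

1.38 m/d

Hydraulic gradient i = (115.14 − 110.52) / 770 = 4.62 / 770 = 0.006000
K = 7.70e-4 m/s × 86400 s/d = 66.53 m/d
q = Ki = 66.53 × 0.006000 = 0.3992 m/d
v_s = q/n_e = 0.3992/0.29 = 1.376 m/d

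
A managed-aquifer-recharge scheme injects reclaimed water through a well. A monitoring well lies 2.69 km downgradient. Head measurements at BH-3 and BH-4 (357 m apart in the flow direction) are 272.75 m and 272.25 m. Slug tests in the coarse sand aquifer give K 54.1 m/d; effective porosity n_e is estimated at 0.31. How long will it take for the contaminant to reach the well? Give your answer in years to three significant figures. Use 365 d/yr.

Hydraulic gradient i = (272.75 − 272.25) / 357 = 0.50 / 357 = 0.001401
Specific discharge q = 54.1 × 0.001401 = 0.07577 m/d
Seepage velocity v = q / n = 0.07577 / 0.31 = 0.2444 m/d
L = 2.69 km = 2690 m
t = L / v = 2690 / 0.2444 = 11010 d
   = 11010 / 365 = 30.2 yr

30.2 years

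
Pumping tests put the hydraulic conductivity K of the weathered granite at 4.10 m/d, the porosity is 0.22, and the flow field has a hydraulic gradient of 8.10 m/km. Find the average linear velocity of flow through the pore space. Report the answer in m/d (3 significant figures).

Darcy flux q = K·i = 4.10 × 0.0081 = 0.03321 m/d
v_s = q/n_e = 0.03321/0.22 = 0.1510 m/d

0.151 m/d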